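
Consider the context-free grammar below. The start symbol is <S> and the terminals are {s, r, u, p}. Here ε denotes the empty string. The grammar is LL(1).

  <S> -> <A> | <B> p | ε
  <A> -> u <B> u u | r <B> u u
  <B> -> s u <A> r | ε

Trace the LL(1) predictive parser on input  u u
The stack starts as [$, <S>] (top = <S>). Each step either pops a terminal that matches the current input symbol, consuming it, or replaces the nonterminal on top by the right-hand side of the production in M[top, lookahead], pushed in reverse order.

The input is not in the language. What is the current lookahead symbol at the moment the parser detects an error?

step 1: stack=$ <S>  input=u u $  — expand <S> -> <A>
step 2: stack=$ <A>  input=u u $  — expand <A> -> u <B> u u
step 3: stack=$ u u <B> u  input=u u $  — match u
step 4: stack=$ u u <B>  input=u $  — expand <B> -> ε
step 5: stack=$ u u  input=u $  — match u
step 6: stack=$ u  input=$  — error: top is terminal u but lookahead is $

$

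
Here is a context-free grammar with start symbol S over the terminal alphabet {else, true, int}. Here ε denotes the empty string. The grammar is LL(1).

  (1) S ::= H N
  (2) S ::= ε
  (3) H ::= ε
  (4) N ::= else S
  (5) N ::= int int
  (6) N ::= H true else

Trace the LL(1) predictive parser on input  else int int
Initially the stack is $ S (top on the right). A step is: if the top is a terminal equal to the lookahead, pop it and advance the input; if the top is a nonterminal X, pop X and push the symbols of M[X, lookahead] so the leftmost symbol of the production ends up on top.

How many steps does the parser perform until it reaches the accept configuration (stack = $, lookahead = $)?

9

     Stack      Input           Action
  1  $ S        else int int $  expand S ::= H N
  2  $ N H      else int int $  expand H ::= ε
  3  $ N        else int int $  expand N ::= else S
  4  $ S else   else int int $  match else
  5  $ S        int int $       expand S ::= H N
  6  $ N H      int int $       expand H ::= ε
  7  $ N        int int $       expand N ::= int int
  8  $ int int  int int $       match int
  9  $ int      int $           match int
Accept reached after 9 steps.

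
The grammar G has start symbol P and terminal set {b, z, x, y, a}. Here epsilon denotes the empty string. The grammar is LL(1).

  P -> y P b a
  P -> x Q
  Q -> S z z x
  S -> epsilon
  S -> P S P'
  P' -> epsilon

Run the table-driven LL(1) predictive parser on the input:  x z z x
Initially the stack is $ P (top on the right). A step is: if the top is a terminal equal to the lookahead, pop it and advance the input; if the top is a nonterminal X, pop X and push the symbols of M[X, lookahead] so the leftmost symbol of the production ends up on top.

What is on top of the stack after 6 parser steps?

     Stack      Input      Action
  1  $ P        x z z x $  expand P -> x Q
  2  $ Q x      x z z x $  match x
  3  $ Q        z z x $    expand Q -> S z z x
  4  $ x z z S  z z x $    expand S -> epsilon
  5  $ x z z    z z x $    match z
  6  $ x z      z x $      match z
Stack after step 6: $ x (top = x).

x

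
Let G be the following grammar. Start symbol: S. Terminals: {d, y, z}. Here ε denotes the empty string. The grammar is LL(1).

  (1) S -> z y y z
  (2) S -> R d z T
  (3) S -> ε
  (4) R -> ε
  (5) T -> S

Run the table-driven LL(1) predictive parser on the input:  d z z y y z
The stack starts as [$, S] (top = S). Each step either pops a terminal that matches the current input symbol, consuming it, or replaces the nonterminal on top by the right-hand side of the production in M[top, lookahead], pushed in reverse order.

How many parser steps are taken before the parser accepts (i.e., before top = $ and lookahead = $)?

10

step 1: stack=$ S  input=d z z y y z $  — expand S -> R d z T
step 2: stack=$ T z d R  input=d z z y y z $  — expand R -> ε
step 3: stack=$ T z d  input=d z z y y z $  — match d
step 4: stack=$ T z  input=z z y y z $  — match z
step 5: stack=$ T  input=z y y z $  — expand T -> S
step 6: stack=$ S  input=z y y z $  — expand S -> z y y z
step 7: stack=$ z y y z  input=z y y z $  — match z
step 8: stack=$ z y y  input=y y z $  — match y
step 9: stack=$ z y  input=y z $  — match y
step 10: stack=$ z  input=z $  — match z
Accept reached after 10 steps.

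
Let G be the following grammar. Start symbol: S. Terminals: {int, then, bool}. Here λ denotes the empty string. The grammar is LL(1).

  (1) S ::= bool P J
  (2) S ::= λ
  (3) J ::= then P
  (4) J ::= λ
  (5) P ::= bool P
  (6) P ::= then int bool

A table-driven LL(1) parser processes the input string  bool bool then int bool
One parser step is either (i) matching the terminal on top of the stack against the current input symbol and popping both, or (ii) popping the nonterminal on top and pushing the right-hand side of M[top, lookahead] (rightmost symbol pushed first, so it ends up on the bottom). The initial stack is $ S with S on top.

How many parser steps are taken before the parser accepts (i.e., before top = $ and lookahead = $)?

step 1: stack=$ S  input=bool bool then int bool $  — expand S ::= bool P J
step 2: stack=$ J P bool  input=bool bool then int bool $  — match bool
step 3: stack=$ J P  input=bool then int bool $  — expand P ::= bool P
step 4: stack=$ J P bool  input=bool then int bool $  — match bool
step 5: stack=$ J P  input=then int bool $  — expand P ::= then int bool
step 6: stack=$ J bool int then  input=then int bool $  — match then
step 7: stack=$ J bool int  input=int bool $  — match int
step 8: stack=$ J bool  input=bool $  — match bool
step 9: stack=$ J  input=$  — expand J ::= λ
Accept reached after 9 steps.

9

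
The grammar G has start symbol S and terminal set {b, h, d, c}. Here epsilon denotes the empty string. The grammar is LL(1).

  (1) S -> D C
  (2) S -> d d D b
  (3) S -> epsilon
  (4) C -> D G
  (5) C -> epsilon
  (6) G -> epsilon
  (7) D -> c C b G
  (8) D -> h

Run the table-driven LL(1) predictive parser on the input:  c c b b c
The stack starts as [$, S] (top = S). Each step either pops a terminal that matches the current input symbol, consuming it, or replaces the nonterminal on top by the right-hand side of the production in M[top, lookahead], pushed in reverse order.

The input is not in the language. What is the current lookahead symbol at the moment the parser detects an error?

$

      Stack              Input        Action
   1  $ S                c c b b c $  expand S -> D C
   2  $ C D              c c b b c $  expand D -> c C b G
   3  $ C G b C c        c c b b c $  match c
   4  $ C G b C          c b b c $    expand C -> D G
   5  $ C G b G D        c b b c $    expand D -> c C b G
   6  $ C G b G G b C c  c b b c $    match c
   7  $ C G b G G b C    b b c $      expand C -> epsilon
   8  $ C G b G G b      b b c $      match b
   9  $ C G b G G        b c $        expand G -> epsilon
  10  $ C G b G          b c $        expand G -> epsilon
  11  $ C G b            b c $        match b
  12  $ C G              c $          expand G -> epsilon
  13  $ C                c $          expand C -> D G
  14  $ G D              c $          expand D -> c C b G
  15  $ G G b C c        c $          match c
  16  $ G G b C          $            expand C -> epsilon
  17  $ G G b            $            error: top is terminal b but lookahead is $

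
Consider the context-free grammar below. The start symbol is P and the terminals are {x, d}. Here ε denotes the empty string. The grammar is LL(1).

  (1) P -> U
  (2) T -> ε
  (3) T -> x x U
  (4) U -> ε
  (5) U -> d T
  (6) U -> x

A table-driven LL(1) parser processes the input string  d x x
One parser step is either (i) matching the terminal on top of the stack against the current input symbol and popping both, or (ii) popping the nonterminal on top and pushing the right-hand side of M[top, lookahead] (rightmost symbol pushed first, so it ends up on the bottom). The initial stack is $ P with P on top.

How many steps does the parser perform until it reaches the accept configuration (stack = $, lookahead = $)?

step 1: stack=$ P  input=d x x $  — expand P -> U
step 2: stack=$ U  input=d x x $  — expand U -> d T
step 3: stack=$ T d  input=d x x $  — match d
step 4: stack=$ T  input=x x $  — expand T -> x x U
step 5: stack=$ U x x  input=x x $  — match x
step 6: stack=$ U x  input=x $  — match x
step 7: stack=$ U  input=$  — expand U -> ε
Accept reached after 7 steps.

7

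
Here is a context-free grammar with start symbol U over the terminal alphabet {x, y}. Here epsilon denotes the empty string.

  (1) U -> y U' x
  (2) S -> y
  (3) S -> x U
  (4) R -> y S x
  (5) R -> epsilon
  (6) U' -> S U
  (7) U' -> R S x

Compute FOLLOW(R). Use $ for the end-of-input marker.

{x, y}

FIRST(U): from U->y U' x we get {y}. So FIRST(U) = {y}.
FIRST(S): from S->y we get {y}; from S->x U we get {x}. So FIRST(S) = {x, y}.
FIRST(R): from R->y S x we get {y}; from R->epsilon we get {epsilon}. So FIRST(R) = {epsilon, y}.
FIRST(U'): from U'->S U we get {x, y}; from U'->R S x we get {x, y}. So FIRST(U') = {x, y}.
FOLLOW(U) includes $ since U is the start symbol.
FOLLOW(S): in R->y S x, S is followed by x with FIRST {x}; in U'->S U, S is followed by U with FIRST {y}; in U'->R S x, S is followed by x with FIRST {x}. Thus FOLLOW(S) = {x, y}.
FOLLOW(R): in U'->R S x, R is followed by S x with FIRST {x, y}. Thus FOLLOW(R) = {x, y}.
FOLLOW(U'): in U->y U' x, U' is followed by x with FIRST {x}. Thus FOLLOW(U') = {x}.
FOLLOW(U): in S->x U, the suffix after U is empty, so FOLLOW(U) ⊇ FOLLOW(S) = {x, y}; in U'->S U, the suffix after U is empty, so FOLLOW(U) ⊇ FOLLOW(U') = {x}. Thus FOLLOW(U) = {$, x, y}.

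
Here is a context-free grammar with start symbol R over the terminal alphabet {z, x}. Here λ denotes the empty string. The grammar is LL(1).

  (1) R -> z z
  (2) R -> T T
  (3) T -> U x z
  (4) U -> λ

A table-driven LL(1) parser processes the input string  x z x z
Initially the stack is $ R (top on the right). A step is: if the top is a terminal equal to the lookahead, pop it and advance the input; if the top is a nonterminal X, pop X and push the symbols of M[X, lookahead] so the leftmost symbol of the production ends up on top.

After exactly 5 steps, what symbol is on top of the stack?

step 1: stack=$ R  input=x z x z $  — expand R -> T T
step 2: stack=$ T T  input=x z x z $  — expand T -> U x z
step 3: stack=$ T z x U  input=x z x z $  — expand U -> λ
step 4: stack=$ T z x  input=x z x z $  — match x
step 5: stack=$ T z  input=z x z $  — match z
Stack after step 5: $ T (top = T).

T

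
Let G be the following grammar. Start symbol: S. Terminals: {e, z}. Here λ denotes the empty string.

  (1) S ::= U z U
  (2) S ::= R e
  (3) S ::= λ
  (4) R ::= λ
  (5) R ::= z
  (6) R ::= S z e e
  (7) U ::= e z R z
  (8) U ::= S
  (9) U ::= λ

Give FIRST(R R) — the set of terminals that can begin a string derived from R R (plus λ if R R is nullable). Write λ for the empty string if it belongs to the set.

{λ, e, z}

FIRST(S) = {λ, e, z}  (via U z U, R e)
FIRST(R) = {λ, e, z}  (via S z e e)
FIRST(U) = {λ, e, z}  (via S)
FIRST(R R): take FIRST of each symbol in turn, carrying on past any symbol whose FIRST contains λ; result {λ, e, z}.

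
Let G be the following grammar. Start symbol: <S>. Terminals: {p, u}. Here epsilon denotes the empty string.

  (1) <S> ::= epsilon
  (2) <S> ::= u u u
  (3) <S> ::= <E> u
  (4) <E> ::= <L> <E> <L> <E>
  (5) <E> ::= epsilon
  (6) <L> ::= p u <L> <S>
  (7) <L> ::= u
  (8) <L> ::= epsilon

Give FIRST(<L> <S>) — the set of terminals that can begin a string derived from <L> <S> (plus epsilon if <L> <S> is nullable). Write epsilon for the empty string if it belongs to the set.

FIRST(<L>) = {epsilon, p, u}
FIRST(<E>) = {epsilon, p, u}  (via <L> <E> <L> <E>)
FIRST(<S>) = {epsilon, p, u}  (via <E> u)
FIRST(<L> <S>): take FIRST of each symbol in turn, carrying on past any symbol whose FIRST contains epsilon; result {epsilon, p, u}.

{epsilon, p, u}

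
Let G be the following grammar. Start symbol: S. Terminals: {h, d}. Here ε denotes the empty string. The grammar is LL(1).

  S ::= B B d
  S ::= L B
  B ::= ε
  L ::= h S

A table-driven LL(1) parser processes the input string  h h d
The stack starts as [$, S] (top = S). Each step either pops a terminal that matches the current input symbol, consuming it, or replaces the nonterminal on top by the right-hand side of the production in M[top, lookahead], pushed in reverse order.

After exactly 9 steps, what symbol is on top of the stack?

     Stack        Input    Action
  1  $ S          h h d $  expand S ::= L B
  2  $ B L        h h d $  expand L ::= h S
  3  $ B S h      h h d $  match h
  4  $ B S        h d $    expand S ::= L B
  5  $ B B L      h d $    expand L ::= h S
  6  $ B B S h    h d $    match h
  7  $ B B S      d $      expand S ::= B B d
  8  $ B B d B B  d $      expand B ::= ε
  9  $ B B d B    d $      expand B ::= ε
Stack after step 9: $ B B d (top = d).

d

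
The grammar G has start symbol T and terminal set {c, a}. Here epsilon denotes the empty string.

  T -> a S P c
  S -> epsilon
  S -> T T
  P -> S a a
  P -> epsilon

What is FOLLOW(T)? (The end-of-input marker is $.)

FIRST(T) = {a}
FIRST(S) = {epsilon, a}  (via T T)
FIRST(P) = {epsilon, a}  (via S a a)
FOLLOW(T) includes $ since T is the start symbol.
FOLLOW(S): in T->a S P c, S is followed by P c with FIRST {a, c}; in P->S a a, S is followed by a a with FIRST {a}. Thus FOLLOW(S) = {a, c}.
FOLLOW(T): in S->T T (occurrence 1), T is followed by T with FIRST {a}; in S->T T (occurrence 2), the suffix after T is empty, so FOLLOW(T) ⊇ FOLLOW(S) = {a, c}. Thus FOLLOW(T) = {$, a, c}.
FOLLOW(P): in T->a S P c, P is followed by c with FIRST {c}. Thus FOLLOW(P) = {c}.

{$, a, c}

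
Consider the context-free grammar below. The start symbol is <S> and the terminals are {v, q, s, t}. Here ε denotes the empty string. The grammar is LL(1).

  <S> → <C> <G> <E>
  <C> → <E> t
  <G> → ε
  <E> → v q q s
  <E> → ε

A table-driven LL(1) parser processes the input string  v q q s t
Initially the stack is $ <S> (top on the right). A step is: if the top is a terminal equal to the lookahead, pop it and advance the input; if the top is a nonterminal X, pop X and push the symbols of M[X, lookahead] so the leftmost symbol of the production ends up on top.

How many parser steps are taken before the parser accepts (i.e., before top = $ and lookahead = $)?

step 1: stack=$ <S>  input=v q q s t $  — expand <S> → <C> <G> <E>
step 2: stack=$ <E> <G> <C>  input=v q q s t $  — expand <C> → <E> t
step 3: stack=$ <E> <G> t <E>  input=v q q s t $  — expand <E> → v q q s
step 4: stack=$ <E> <G> t s q q v  input=v q q s t $  — match v
step 5: stack=$ <E> <G> t s q q  input=q q s t $  — match q
step 6: stack=$ <E> <G> t s q  input=q s t $  — match q
step 7: stack=$ <E> <G> t s  input=s t $  — match s
step 8: stack=$ <E> <G> t  input=t $  — match t
step 9: stack=$ <E> <G>  input=$  — expand <G> → ε
step 10: stack=$ <E>  input=$  — expand <E> → ε
Accept reached after 10 steps.

10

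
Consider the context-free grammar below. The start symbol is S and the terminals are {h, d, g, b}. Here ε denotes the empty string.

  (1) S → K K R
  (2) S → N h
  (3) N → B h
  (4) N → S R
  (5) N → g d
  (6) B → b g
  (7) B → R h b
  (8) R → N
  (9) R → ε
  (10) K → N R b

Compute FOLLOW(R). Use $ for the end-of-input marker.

FIRST(S) = {b, g, h}  (via K K R, N h)
FIRST(N) = {b, g, h}  (via B h, S R)
FIRST(R) = {ε, b, g, h}  (via N)
FIRST(K) = {b, g, h}  (via N R b)
FIRST(B) = {b, g, h}  (via R h b)
FOLLOW(S) includes $ since S is the start symbol.
FOLLOW(B): in N→B h, B is followed by h with FIRST {h}. Thus FOLLOW(B) = {h}.
FOLLOW(S): in N→S R, S is followed by R with FIRST {ε, b, g, h}; in N→S R, the suffix after S is nullable, so FOLLOW(S) ⊇ FOLLOW(N) = {$, b, g, h}. Thus FOLLOW(S) = {$, b, g, h}.
FOLLOW(K): in S→K K R (occurrence 1), K is followed by K R with FIRST {b, g, h}; in S→K K R (occurrence 2), K is followed by R with FIRST {ε, b, g, h}; in S→K K R (occurrence 2), the suffix after K is nullable, so FOLLOW(K) ⊇ FOLLOW(S) = {$, b, g, h}. Thus FOLLOW(K) = {$, b, g, h}.
FOLLOW(N): in S→N h, N is followed by h with FIRST {h}; in R→N, the suffix after N is empty, so FOLLOW(N) ⊇ FOLLOW(R) = {$, b, g, h}; in K→N R b, N is followed by R b with FIRST {b, g, h}. Thus FOLLOW(N) = {$, b, g, h}.
FOLLOW(R): in S→K K R, the suffix after R is empty, so FOLLOW(R) ⊇ FOLLOW(S) = {$, b, g, h}; in N→S R, the suffix after R is empty, so FOLLOW(R) ⊇ FOLLOW(N) = {$, b, g, h}; in B→R h b, R is followed by h b with FIRST {h}; in K→N R b, R is followed by b with FIRST {b}. Thus FOLLOW(R) = {$, b, g, h}.

{$, b, g, h}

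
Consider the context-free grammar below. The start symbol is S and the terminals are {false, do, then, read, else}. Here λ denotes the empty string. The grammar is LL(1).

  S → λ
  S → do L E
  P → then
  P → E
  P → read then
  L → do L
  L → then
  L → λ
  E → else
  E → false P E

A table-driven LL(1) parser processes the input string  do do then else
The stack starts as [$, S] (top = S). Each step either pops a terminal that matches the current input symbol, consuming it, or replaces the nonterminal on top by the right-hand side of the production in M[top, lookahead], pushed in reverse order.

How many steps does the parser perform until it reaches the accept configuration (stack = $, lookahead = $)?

8

step 1: stack=$ S  input=do do then else $  — expand S → do L E
step 2: stack=$ E L do  input=do do then else $  — match do
step 3: stack=$ E L  input=do then else $  — expand L → do L
step 4: stack=$ E L do  input=do then else $  — match do
step 5: stack=$ E L  input=then else $  — expand L → then
step 6: stack=$ E then  input=then else $  — match then
step 7: stack=$ E  input=else $  — expand E → else
step 8: stack=$ else  input=else $  — match else
Accept reached after 8 steps.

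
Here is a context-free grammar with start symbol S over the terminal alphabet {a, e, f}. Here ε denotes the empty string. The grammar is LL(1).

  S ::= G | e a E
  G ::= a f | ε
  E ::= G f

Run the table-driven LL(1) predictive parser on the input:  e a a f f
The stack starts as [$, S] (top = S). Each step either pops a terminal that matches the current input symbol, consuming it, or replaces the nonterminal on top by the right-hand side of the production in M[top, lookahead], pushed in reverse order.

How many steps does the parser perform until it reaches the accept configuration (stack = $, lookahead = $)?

8

     Stack    Input        Action
  1  $ S      e a a f f $  expand S ::= e a E
  2  $ E a e  e a a f f $  match e
  3  $ E a    a a f f $    match a
  4  $ E      a f f $      expand E ::= G f
  5  $ f G    a f f $      expand G ::= a f
  6  $ f f a  a f f $      match a
  7  $ f f    f f $        match f
  8  $ f      f $          match f
Accept reached after 8 steps.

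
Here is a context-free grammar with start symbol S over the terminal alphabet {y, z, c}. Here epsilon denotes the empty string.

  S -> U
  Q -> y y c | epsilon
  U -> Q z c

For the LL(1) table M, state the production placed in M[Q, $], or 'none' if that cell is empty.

none

FIRST(Q) = {epsilon, y}
FIRST(U) = {y, z}  (via Q z c)
FIRST(S) = {y, z}  (via U)
FOLLOW(S) includes $ since S is the start symbol.
FOLLOW(Q): in U->Q z c, Q is followed by z c with FIRST {z}. Thus FOLLOW(Q) = {z}.
For Q -> y y c: FIRST(y y c) = {y}, so it goes in M[Q, t] for t ∈ {y}.
For Q -> epsilon: FIRST(epsilon) = {epsilon}, so it goes in M[Q, t] for t ∈ {}; since epsilon ∈ FIRST, also for every t ∈ FOLLOW(Q) = {z}.
None of these place a production in M[Q, $].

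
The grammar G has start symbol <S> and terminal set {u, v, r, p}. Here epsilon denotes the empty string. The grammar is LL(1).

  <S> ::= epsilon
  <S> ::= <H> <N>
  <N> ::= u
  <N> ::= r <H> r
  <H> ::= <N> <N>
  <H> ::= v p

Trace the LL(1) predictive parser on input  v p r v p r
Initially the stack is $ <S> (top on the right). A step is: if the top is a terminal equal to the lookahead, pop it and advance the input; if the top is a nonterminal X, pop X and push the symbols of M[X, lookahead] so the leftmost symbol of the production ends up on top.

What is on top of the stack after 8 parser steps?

step 1: stack=$ <S>  input=v p r v p r $  — expand <S> ::= <H> <N>
step 2: stack=$ <N> <H>  input=v p r v p r $  — expand <H> ::= v p
step 3: stack=$ <N> p v  input=v p r v p r $  — match v
step 4: stack=$ <N> p  input=p r v p r $  — match p
step 5: stack=$ <N>  input=r v p r $  — expand <N> ::= r <H> r
step 6: stack=$ r <H> r  input=r v p r $  — match r
step 7: stack=$ r <H>  input=v p r $  — expand <H> ::= v p
step 8: stack=$ r p v  input=v p r $  — match v
Stack after step 8: $ r p (top = p).

p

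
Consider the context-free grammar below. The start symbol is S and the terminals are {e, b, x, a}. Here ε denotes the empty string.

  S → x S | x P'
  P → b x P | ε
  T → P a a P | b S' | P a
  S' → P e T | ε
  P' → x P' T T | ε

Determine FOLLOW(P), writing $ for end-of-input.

FIRST(S) = {x}
FIRST(P) = {ε, b}
FIRST(P') = {ε, x}
FIRST(T) = {a, b}  (via P a a P, P a)
FIRST(S') = {ε, b, e}  (via P e T)
FOLLOW(S) includes $ since S is the start symbol.
FOLLOW(S): in S→x S, the suffix after S is empty (adds nothing new). Thus FOLLOW(S) = {$}.
FOLLOW(P'): in S→x P', the suffix after P' is empty, so FOLLOW(P') ⊇ FOLLOW(S) = {$}; in P'→x P' T T, P' is followed by T T with FIRST {a, b}. Thus FOLLOW(P') = {$, a, b}.
FOLLOW(P): in P→b x P, the suffix after P is empty (adds nothing new); in T→P a a P (occurrence 1), P is followed by a a P with FIRST {a}; in T→P a a P (occurrence 2), the suffix after P is empty, so FOLLOW(P) ⊇ FOLLOW(T) = {$, a, b}; in T→P a, P is followed by a with FIRST {a}; in S'→P e T, P is followed by e T with FIRST {e}. Thus FOLLOW(P) = {$, a, b, e}.
FOLLOW(T): in S'→P e T, the suffix after T is empty, so FOLLOW(T) ⊇ FOLLOW(S') = {$, a, b}; in P'→x P' T T (occurrence 1), T is followed by T with FIRST {a, b}; in P'→x P' T T (occurrence 2), the suffix after T is empty, so FOLLOW(T) ⊇ FOLLOW(P') = {$, a, b}. Thus FOLLOW(T) = {$, a, b}.
FOLLOW(S'): in T→b S', the suffix after S' is empty, so FOLLOW(S') ⊇ FOLLOW(T) = {$, a, b}. Thus FOLLOW(S') = {$, a, b}.

{$, a, b, e}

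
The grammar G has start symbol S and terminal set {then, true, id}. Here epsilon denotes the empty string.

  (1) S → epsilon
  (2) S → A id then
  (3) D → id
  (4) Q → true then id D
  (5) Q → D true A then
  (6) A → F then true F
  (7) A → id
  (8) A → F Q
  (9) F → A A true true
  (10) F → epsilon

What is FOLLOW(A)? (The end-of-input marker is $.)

{id, then, true}

FIRST(D): from D→id we get {id}. So FIRST(D) = {id}.
FIRST(Q): from Q→true then id D we get {true}; from Q→D true A then we get {id}. So FIRST(Q) = {id, true}.
FIRST(S): from S→epsilon we get {epsilon}; from S→A id then we get {id, then, true}. So FIRST(S) = {epsilon, id, then, true}.
FIRST(A): from A→F then true F we get {id, then, true}; from A→id we get {id}; from A→F Q we get {id, then, true}. So FIRST(A) = {id, then, true}.
FIRST(F): from F→A A true true we get {id, then, true}; from F→epsilon we get {epsilon}. So FIRST(F) = {epsilon, id, then, true}.
FOLLOW(S) includes $ since S is the start symbol.
FOLLOW(S): S appears on no right-hand side. Thus FOLLOW(S) = {$}.
FOLLOW(A): in S→A id then, A is followed by id then with FIRST {id}; in Q→D true A then, A is followed by then with FIRST {then}; in F→A A true true (occurrence 1), A is followed by A true true with FIRST {id, then, true}; in F→A A true true (occurrence 2), A is followed by true true with FIRST {true}. Thus FOLLOW(A) = {id, then, true}.
FOLLOW(Q): in A→F Q, the suffix after Q is empty, so FOLLOW(Q) ⊇ FOLLOW(A) = {id, then, true}. Thus FOLLOW(Q) = {id, then, true}.
FOLLOW(D): in Q→true then id D, the suffix after D is empty, so FOLLOW(D) ⊇ FOLLOW(Q) = {id, then, true}; in Q→D true A then, D is followed by true A then with FIRST {true}. Thus FOLLOW(D) = {id, then, true}.
FOLLOW(F): in A→F then true F (occurrence 1), F is followed by then true F with FIRST {then}; in A→F then true F (occurrence 2), the suffix after F is empty, so FOLLOW(F) ⊇ FOLLOW(A) = {id, then, true}; in A→F Q, F is followed by Q with FIRST {id, true}. Thus FOLLOW(F) = {id, then, true}.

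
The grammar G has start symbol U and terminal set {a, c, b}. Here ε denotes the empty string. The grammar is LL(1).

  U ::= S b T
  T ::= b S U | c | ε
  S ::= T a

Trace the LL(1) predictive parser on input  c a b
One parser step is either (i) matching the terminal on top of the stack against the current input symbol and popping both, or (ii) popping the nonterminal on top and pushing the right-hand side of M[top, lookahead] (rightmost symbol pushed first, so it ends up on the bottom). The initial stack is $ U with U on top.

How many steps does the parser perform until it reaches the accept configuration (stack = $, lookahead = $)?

7

     Stack      Input    Action
  1  $ U        c a b $  expand U ::= S b T
  2  $ T b S    c a b $  expand S ::= T a
  3  $ T b a T  c a b $  expand T ::= c
  4  $ T b a c  c a b $  match c
  5  $ T b a    a b $    match a
  6  $ T b      b $      match b
  7  $ T        $        expand T ::= ε
Accept reached after 7 steps.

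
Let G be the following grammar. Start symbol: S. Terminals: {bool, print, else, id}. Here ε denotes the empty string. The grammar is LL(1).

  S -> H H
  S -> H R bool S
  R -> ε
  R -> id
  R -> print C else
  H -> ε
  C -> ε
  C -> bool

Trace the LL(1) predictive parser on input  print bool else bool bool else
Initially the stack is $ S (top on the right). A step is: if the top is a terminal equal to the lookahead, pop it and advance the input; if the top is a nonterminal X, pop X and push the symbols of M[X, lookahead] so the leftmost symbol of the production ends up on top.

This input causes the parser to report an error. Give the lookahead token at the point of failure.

      Stack                  Input                             Action
   1  $ S                    print bool else bool bool else $  expand S -> H R bool S
   2  $ S bool R H           print bool else bool bool else $  expand H -> ε
   3  $ S bool R             print bool else bool bool else $  expand R -> print C else
   4  $ S bool else C print  print bool else bool bool else $  match print
   5  $ S bool else C        bool else bool bool else $        expand C -> bool
   6  $ S bool else bool     bool else bool bool else $        match bool
   7  $ S bool else          else bool bool else $             match else
   8  $ S bool               bool bool else $                  match bool
   9  $ S                    bool else $                       expand S -> H R bool S
  10  $ S bool R H           bool else $                       expand H -> ε
  11  $ S bool R             bool else $                       expand R -> ε
  12  $ S bool               bool else $                       match bool
  13  $ S                    else $                            error: M[S, else] is empty

else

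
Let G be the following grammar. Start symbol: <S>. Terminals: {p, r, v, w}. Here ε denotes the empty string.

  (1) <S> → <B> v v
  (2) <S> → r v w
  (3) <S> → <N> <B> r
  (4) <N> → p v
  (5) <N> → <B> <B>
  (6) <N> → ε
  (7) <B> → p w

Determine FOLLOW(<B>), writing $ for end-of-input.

{p, r, v}

FIRST(<B>) = {p}
FIRST(<N>) = {ε, p}  (via <B> <B>)
FIRST(<S>) = {p, r}  (via <B> v v, <N> <B> r)
FOLLOW(<S>) includes $ since <S> is the start symbol.
FOLLOW(<S>): <S> appears on no right-hand side. Thus FOLLOW(<S>) = {$}.
FOLLOW(<N>): in <S>→<N> <B> r, <N> is followed by <B> r with FIRST {p}. Thus FOLLOW(<N>) = {p}.
FOLLOW(<B>): in <S>→<B> v v, <B> is followed by v v with FIRST {v}; in <S>→<N> <B> r, <B> is followed by r with FIRST {r}; in <N>→<B> <B> (occurrence 1), <B> is followed by <B> with FIRST {p}; in <N>→<B> <B> (occurrence 2), the suffix after <B> is empty, so FOLLOW(<B>) ⊇ FOLLOW(<N>) = {p}. Thus FOLLOW(<B>) = {p, r, v}.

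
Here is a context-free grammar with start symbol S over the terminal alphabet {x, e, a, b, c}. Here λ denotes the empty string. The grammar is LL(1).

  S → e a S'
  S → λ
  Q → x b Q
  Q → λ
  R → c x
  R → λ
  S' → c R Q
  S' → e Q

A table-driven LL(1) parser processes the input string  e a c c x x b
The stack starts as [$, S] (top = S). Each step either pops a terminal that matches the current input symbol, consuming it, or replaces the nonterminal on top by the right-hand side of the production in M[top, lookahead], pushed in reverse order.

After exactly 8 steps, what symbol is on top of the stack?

Q

step 1: stack=$ S  input=e a c c x x b $  — expand S → e a S'
step 2: stack=$ S' a e  input=e a c c x x b $  — match e
step 3: stack=$ S' a  input=a c c x x b $  — match a
step 4: stack=$ S'  input=c c x x b $  — expand S' → c R Q
step 5: stack=$ Q R c  input=c c x x b $  — match c
step 6: stack=$ Q R  input=c x x b $  — expand R → c x
step 7: stack=$ Q x c  input=c x x b $  — match c
step 8: stack=$ Q x  input=x x b $  — match x
Stack after step 8: $ Q (top = Q).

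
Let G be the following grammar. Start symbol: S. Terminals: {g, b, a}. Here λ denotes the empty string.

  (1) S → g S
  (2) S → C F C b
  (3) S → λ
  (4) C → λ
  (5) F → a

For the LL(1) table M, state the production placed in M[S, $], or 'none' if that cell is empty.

FIRST(C) = {λ}
FIRST(F) = {a}
FIRST(S) = {λ, a, g}  (via C F C b)
FOLLOW(S) includes $ since S is the start symbol.
FOLLOW(S): in S→g S, the suffix after S is empty (adds nothing new). Thus FOLLOW(S) = {$}.
For S → g S: FIRST(g S) = {g}, so it goes in M[S, t] for t ∈ {g}.
For S → C F C b: FIRST(C F C b) = {a}, so it goes in M[S, t] for t ∈ {a}.
For S → λ: FIRST(λ) = {λ}, so it goes in M[S, t] for t ∈ {}; since λ ∈ FIRST, also for every t ∈ FOLLOW(S) = {$}.

S → λ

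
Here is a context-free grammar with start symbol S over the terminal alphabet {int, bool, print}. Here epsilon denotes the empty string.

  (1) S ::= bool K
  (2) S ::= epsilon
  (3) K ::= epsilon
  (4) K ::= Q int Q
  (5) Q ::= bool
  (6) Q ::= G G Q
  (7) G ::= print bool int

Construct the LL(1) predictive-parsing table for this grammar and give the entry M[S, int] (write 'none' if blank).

none

FIRST(S): from S::=bool K we get {bool}; from S::=epsilon we get {epsilon}. So FIRST(S) = {epsilon, bool}.
FIRST(G): from G::=print bool int we get {print}. So FIRST(G) = {print}.
FIRST(Q): from Q::=bool we get {bool}; from Q::=G G Q we get {print}. So FIRST(Q) = {bool, print}.
FIRST(K): from K::=epsilon we get {epsilon}; from K::=Q int Q we get {bool, print}. So FIRST(K) = {epsilon, bool, print}.
FOLLOW(S) includes $ since S is the start symbol.
FOLLOW(S): S appears on no right-hand side. Thus FOLLOW(S) = {$}.
For S ::= bool K: FIRST(bool K) = {bool}, so it goes in M[S, t] for t ∈ {bool}.
For S ::= epsilon: FIRST(epsilon) = {epsilon}, so it goes in M[S, t] for t ∈ {}; since epsilon ∈ FIRST, also for every t ∈ FOLLOW(S) = {$}.
None of these place a production in M[S, int].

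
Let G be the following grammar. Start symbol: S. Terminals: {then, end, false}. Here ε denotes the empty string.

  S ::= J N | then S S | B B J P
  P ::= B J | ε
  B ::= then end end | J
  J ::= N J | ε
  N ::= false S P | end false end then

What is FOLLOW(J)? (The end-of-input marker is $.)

{$, end, false, then}

FIRST(N): from N::=false S P we get {false}; from N::=end false end then we get {end}. So FIRST(N) = {end, false}.
FIRST(J): from J::=N J we get {end, false}; from J::=ε we get {ε}. So FIRST(J) = {ε, end, false}.
FIRST(B): from B::=then end end we get {then}; from B::=J we get {ε, end, false}. So FIRST(B) = {ε, end, false, then}.
FIRST(P): from P::=B J we get {ε, end, false, then}; from P::=ε we get {ε}. So FIRST(P) = {ε, end, false, then}.
FIRST(S): from S::=J N we get {end, false}; from S::=then S S we get {then}; from S::=B B J P we get {ε, end, false, then}. So FIRST(S) = {ε, end, false, then}.
FOLLOW(S) includes $ since S is the start symbol.
FOLLOW(S): in S::=then S S (occurrence 1), S is followed by S with FIRST {ε, end, false, then}; in S::=then S S (occurrence 1), the suffix after S is nullable (adds nothing new); in S::=then S S (occurrence 2), the suffix after S is empty (adds nothing new); in N::=false S P, S is followed by P with FIRST {ε, end, false, then}; in N::=false S P, the suffix after S is nullable, so FOLLOW(S) ⊇ FOLLOW(N) = {$, end, false, then}. Thus FOLLOW(S) = {$, end, false, then}.
FOLLOW(P): in S::=B B J P, the suffix after P is empty, so FOLLOW(P) ⊇ FOLLOW(S) = {$, end, false, then}; in N::=false S P, the suffix after P is empty, so FOLLOW(P) ⊇ FOLLOW(N) = {$, end, false, then}. Thus FOLLOW(P) = {$, end, false, then}.
FOLLOW(B): in S::=B B J P (occurrence 1), B is followed by B J P with FIRST {ε, end, false, then}; in S::=B B J P (occurrence 1), the suffix after B is nullable, so FOLLOW(B) ⊇ FOLLOW(S) = {$, end, false, then}; in S::=B B J P (occurrence 2), B is followed by J P with FIRST {ε, end, false, then}; in S::=B B J P (occurrence 2), the suffix after B is nullable, so FOLLOW(B) ⊇ FOLLOW(S) = {$, end, false, then}; in P::=B J, B is followed by J with FIRST {ε, end, false}; in P::=B J, the suffix after B is nullable, so FOLLOW(B) ⊇ FOLLOW(P) = {$, end, false, then}. Thus FOLLOW(B) = {$, end, false, then}.
FOLLOW(J): in S::=J N, J is followed by N with FIRST {end, false}; in S::=B B J P, J is followed by P with FIRST {ε, end, false, then}; in S::=B B J P, the suffix after J is nullable, so FOLLOW(J) ⊇ FOLLOW(S) = {$, end, false, then}; in P::=B J, the suffix after J is empty, so FOLLOW(J) ⊇ FOLLOW(P) = {$, end, false, then}; in B::=J, the suffix after J is empty, so FOLLOW(J) ⊇ FOLLOW(B) = {$, end, false, then}; in J::=N J, the suffix after J is empty (adds nothing new). Thus FOLLOW(J) = {$, end, false, then}.
FOLLOW(N): in S::=J N, the suffix after N is empty, so FOLLOW(N) ⊇ FOLLOW(S) = {$, end, false, then}; in J::=N J, N is followed by J with FIRST {ε, end, false}; in J::=N J, the suffix after N is nullable, so FOLLOW(N) ⊇ FOLLOW(J) = {$, end, false, then}. Thus FOLLOW(N) = {$, end, false, then}.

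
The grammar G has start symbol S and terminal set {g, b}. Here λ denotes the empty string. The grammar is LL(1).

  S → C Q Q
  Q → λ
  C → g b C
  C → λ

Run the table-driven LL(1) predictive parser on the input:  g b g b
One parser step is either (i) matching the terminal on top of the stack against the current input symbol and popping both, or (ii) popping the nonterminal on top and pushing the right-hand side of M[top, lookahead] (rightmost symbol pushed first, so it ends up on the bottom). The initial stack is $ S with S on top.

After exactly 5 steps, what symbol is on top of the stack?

g

step 1: stack=$ S  input=g b g b $  — expand S → C Q Q
step 2: stack=$ Q Q C  input=g b g b $  — expand C → g b C
step 3: stack=$ Q Q C b g  input=g b g b $  — match g
step 4: stack=$ Q Q C b  input=b g b $  — match b
step 5: stack=$ Q Q C  input=g b $  — expand C → g b C
Stack after step 5: $ Q Q C b g (top = g).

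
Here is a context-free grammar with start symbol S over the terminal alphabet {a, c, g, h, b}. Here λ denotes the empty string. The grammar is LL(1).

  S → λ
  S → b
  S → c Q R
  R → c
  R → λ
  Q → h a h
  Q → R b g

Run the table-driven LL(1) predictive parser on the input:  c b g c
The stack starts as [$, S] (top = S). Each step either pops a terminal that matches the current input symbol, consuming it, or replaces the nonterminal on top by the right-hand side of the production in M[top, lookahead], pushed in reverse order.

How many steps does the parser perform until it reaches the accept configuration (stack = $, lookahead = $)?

8

     Stack      Input      Action
  1  $ S        c b g c $  expand S → c Q R
  2  $ R Q c    c b g c $  match c
  3  $ R Q      b g c $    expand Q → R b g
  4  $ R g b R  b g c $    expand R → λ
  5  $ R g b    b g c $    match b
  6  $ R g      g c $      match g
  7  $ R        c $        expand R → c
  8  $ c        c $        match c
Accept reached after 8 steps.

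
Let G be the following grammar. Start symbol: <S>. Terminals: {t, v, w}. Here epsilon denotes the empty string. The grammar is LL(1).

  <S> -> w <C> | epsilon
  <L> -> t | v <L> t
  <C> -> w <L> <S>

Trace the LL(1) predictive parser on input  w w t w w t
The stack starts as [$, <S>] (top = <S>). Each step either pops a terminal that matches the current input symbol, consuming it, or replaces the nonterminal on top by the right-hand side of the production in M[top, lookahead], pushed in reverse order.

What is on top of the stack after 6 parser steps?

<S>

     Stack        Input          Action
  1  $ <S>        w w t w w t $  expand <S> -> w <C>
  2  $ <C> w      w w t w w t $  match w
  3  $ <C>        w t w w t $    expand <C> -> w <L> <S>
  4  $ <S> <L> w  w t w w t $    match w
  5  $ <S> <L>    t w w t $      expand <L> -> t
  6  $ <S> t      t w w t $      match t
Stack after step 6: $ <S> (top = <S>).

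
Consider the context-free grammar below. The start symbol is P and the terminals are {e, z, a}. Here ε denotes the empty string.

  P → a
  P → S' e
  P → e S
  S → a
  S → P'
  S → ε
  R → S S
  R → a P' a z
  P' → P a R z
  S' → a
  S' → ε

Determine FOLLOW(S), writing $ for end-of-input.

FIRST(S') = {ε, a}
FIRST(P) = {a, e}  (via S' e)
FIRST(P') = {a, e}  (via P a R z)
FIRST(S) = {ε, a, e}  (via P')
FIRST(R) = {ε, a, e}  (via S S)
FOLLOW(P) includes $ since P is the start symbol.
FOLLOW(P): in P'→P a R z, P is followed by a R z with FIRST {a}. Thus FOLLOW(P) = {$, a}.
FOLLOW(R): in P'→P a R z, R is followed by z with FIRST {z}. Thus FOLLOW(R) = {z}.
FOLLOW(S): in P→e S, the suffix after S is empty, so FOLLOW(S) ⊇ FOLLOW(P) = {$, a}; in R→S S (occurrence 1), S is followed by S with FIRST {ε, a, e}; in R→S S (occurrence 1), the suffix after S is nullable, so FOLLOW(S) ⊇ FOLLOW(R) = {z}; in R→S S (occurrence 2), the suffix after S is empty, so FOLLOW(S) ⊇ FOLLOW(R) = {z}. Thus FOLLOW(S) = {$, a, e, z}.
FOLLOW(P'): in S→P', the suffix after P' is empty, so FOLLOW(P') ⊇ FOLLOW(S) = {$, a, e, z}; in R→a P' a z, P' is followed by a z with FIRST {a}. Thus FOLLOW(P') = {$, a, e, z}.
FOLLOW(S'): in P→S' e, S' is followed by e with FIRST {e}. Thus FOLLOW(S') = {e}.

{$, a, e, z}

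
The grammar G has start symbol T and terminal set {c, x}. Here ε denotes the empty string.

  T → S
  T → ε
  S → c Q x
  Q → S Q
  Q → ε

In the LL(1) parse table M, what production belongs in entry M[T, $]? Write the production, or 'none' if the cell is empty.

T → ε

FIRST(S) = {c}
FIRST(T) = {ε, c}  (via S)
FIRST(Q) = {ε, c}  (via S Q)
FOLLOW(T) includes $ since T is the start symbol.
FOLLOW(T): T appears on no right-hand side. Thus FOLLOW(T) = {$}.
For T → S: FIRST(S) = {c}, so it goes in M[T, t] for t ∈ {c}.
For T → ε: FIRST(ε) = {ε}, so it goes in M[T, t] for t ∈ {}; since ε ∈ FIRST, also for every t ∈ FOLLOW(T) = {$}.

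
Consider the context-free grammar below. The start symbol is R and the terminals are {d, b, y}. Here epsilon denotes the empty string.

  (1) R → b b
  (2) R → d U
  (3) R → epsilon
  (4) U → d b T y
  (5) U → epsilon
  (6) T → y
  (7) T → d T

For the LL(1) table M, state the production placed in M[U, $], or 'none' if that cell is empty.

FIRST(R): from R→b b we get {b}; from R→d U we get {d}; from R→epsilon we get {epsilon}. So FIRST(R) = {epsilon, b, d}.
FIRST(U): from U→d b T y we get {d}; from U→epsilon we get {epsilon}. So FIRST(U) = {epsilon, d}.
FIRST(T): from T→y we get {y}; from T→d T we get {d}. So FIRST(T) = {d, y}.
FOLLOW(R) includes $ since R is the start symbol.
FOLLOW(R): R appears on no right-hand side. Thus FOLLOW(R) = {$}.
FOLLOW(U): in R→d U, the suffix after U is empty, so FOLLOW(U) ⊇ FOLLOW(R) = {$}. Thus FOLLOW(U) = {$}.
For U → d b T y: FIRST(d b T y) = {d}, so it goes in M[U, t] for t ∈ {d}.
For U → epsilon: FIRST(epsilon) = {epsilon}, so it goes in M[U, t] for t ∈ {}; since epsilon ∈ FIRST, also for every t ∈ FOLLOW(U) = {$}.

U → epsilon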